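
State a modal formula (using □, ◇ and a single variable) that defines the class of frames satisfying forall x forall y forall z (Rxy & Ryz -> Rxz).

□s → □□s

The condition is transitivity. The 4 schema □s → □□s defines it.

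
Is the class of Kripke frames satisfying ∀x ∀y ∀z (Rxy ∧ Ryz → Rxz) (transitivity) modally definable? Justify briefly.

Definable; □r → □□r defines it

The condition is transitivity. A defining modal formula is □r → □□r.
Suppose □r→□□r is valid. Take Rxy, Ryz and set V(r)={w : Rxw}. Then □r at x, so □□r at x, so □r at y, so r at z, i.e. Rxz.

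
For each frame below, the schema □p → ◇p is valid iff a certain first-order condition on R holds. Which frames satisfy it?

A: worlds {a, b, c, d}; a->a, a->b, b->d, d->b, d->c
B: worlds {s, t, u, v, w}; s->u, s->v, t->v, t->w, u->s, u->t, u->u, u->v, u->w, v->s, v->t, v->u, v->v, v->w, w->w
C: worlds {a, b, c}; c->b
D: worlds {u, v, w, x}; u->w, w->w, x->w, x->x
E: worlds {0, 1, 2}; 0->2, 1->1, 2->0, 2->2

B, E

This is the axiom for seriality; its first-order frame correspondent is ∀x ∃y Rxy.
A: fails — world c has no successor.
B: holds.
C: fails — world a has no successor.
D: fails — world v has no successor.
E: holds.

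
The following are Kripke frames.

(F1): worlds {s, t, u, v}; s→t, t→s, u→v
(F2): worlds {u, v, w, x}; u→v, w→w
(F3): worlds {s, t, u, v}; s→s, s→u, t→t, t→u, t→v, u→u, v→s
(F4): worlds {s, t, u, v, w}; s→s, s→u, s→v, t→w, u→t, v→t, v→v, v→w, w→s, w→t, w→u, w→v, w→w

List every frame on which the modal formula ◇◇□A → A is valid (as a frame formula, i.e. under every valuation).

(F2)

This is the axiom for a generalized confluence (Geach) condition; its first-order frame correspondent is ∀x ∀y (xR²y → ∃w (yRw ∧ x = w)).
(F1): fails — sR²s but no w with sRw and s=w.
(F2): condition met.
(F3): fails — sR²u but no w with uRw and s=w.
(F4): fails — sR²t but no w* with tRw* and s=w*.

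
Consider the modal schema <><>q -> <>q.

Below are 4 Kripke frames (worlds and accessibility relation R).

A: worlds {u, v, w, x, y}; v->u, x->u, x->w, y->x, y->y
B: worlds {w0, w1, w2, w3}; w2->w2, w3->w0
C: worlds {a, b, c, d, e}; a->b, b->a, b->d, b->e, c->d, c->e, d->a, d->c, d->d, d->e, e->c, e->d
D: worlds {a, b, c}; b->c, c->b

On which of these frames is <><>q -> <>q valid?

B

Frame correspondent (Sahlqvist): forall x forall y forall z (Rxy & Ryz -> Rxz) — i.e. transitivity.
A: fails — Ryx and Rxw but not Ryw.
B: satisfies the condition.
C: fails — Rcd and Rdc but not Rcc.
D: fails — Rbc and Rcb but not Rbb.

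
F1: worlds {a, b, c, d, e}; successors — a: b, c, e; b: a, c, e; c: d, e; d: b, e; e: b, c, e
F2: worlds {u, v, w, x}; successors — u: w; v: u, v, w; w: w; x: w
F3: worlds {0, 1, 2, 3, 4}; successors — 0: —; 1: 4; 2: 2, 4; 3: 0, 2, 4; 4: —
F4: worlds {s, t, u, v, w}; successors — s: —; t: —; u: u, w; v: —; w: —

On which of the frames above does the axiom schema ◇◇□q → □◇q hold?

F1, F2

Frame correspondent (Sahlqvist): ∀x ∀y ∀z ((xR²y ∧ xRz) → ∃w (yRw ∧ zRw)) — i.e. a generalized confluence (Geach) condition.
F1: ✓.
F2: ✓.
F3: fails — 2R²2, 2R4 but no w with 2Rw and 4Rw.
F4: fails — uR²u, uRw but no w* with uRw* and wRw*.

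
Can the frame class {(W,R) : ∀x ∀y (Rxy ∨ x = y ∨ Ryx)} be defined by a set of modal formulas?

If a class were modally definable it would be closed under disjoint unions (Goldblatt–Thomason).
Take 2 disjoint single-world reflexive frames: each is trivially connected, but their disjoint union has 2 worlds with no edge between distinct components, so it is not connected.
Hence connectedness of R is not modally definable.

No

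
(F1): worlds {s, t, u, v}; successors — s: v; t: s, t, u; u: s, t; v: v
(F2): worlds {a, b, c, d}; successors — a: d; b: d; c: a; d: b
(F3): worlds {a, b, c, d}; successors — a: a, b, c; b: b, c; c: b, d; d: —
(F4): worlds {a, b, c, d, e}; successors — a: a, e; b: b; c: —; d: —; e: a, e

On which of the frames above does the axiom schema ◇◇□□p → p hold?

(F4)

The schema corresponds to a generalized confluence (Geach) condition: ∀x ∀y (xR²y → ∃w (yR²w ∧ x = w)).
(F1): fails — sR²v but no w with vR²w and s=w.
(F2): fails — aR²b but no w with bR²w and a=w.
(F3): fails — aR²b but no w with bR²w and a=w.
(F4): holds.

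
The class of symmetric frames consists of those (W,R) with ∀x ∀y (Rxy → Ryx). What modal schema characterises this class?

This is symmetry; the standard corresponding axiom is B: s → □◇s.
Suppose s→□◇s is valid. Take Rxy and set V(s)={x}. Then s at x, so □◇s at x, so ◇s at y, so some z with Ryz has s; z=x, i.e. Ryx.

s → □◇s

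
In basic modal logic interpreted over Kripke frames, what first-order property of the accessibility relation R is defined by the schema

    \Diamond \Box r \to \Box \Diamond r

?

Suppose ◇□r→□◇r is valid. Take Rxy, Rxz and set V(r)={w : Ryw}. Then □r at y so ◇□r at x, so □◇r at x, so ◇r at z, giving w with Rzw and Ryw.
Conversely, on a frame with convergence the schema holds at every world under every valuation.
So the correspondent is convergence.

convergence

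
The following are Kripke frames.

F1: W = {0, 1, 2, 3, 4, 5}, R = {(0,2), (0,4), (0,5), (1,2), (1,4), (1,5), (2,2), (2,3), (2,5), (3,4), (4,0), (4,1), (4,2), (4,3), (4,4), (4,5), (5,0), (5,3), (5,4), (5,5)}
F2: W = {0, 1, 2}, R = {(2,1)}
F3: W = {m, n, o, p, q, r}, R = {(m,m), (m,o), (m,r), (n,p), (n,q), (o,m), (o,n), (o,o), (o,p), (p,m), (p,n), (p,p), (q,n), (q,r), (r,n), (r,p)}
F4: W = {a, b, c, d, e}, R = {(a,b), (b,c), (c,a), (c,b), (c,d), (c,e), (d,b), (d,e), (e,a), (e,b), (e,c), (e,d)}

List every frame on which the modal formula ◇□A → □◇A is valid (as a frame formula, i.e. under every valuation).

The schema corresponds to convergence: ∀x ∀y ∀z (Rxy ∧ Rxz → ∃w (Ryw ∧ Rzw)).
F1: fails — R23 and R22 but 3 and 2 have no common successor.
F2: fails — R21 and R21 but 1 and 1 have no common successor.
F3: fails — Rmr and Rmm but r and m have no common successor.
F4: fails — Rcd and Rcb but d and b have no common successor.

none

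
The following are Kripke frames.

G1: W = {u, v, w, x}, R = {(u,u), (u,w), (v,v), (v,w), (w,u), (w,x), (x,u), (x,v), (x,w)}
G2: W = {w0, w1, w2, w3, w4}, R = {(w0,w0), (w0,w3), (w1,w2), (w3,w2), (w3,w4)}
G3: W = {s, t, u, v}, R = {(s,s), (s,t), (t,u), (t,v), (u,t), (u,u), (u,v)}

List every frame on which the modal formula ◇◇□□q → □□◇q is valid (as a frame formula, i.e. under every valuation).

This is the axiom for a generalized confluence (Geach) condition; its first-order frame correspondent is ∀x ∀y ∀z ((xR²y ∧ xR²z) → ∃w (yR²w ∧ zRw)).
G1: condition met.
G2: fails — w0R²w0, w0R²w2 but no w with w0R²w and w2Rw.
G3: fails — sR²s, sR²v but no w with sR²w and vRw.

G1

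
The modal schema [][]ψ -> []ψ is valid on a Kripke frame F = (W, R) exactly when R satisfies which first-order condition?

Density

This schema is the C4 axiom.
It corresponds to density: forall x forall y (Rxy -> exists z (Rxz & Rzy)).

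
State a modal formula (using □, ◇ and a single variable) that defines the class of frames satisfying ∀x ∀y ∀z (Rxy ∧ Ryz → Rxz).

This is transitivity; the standard corresponding axiom is 4: □r → □□r.

□r → □□r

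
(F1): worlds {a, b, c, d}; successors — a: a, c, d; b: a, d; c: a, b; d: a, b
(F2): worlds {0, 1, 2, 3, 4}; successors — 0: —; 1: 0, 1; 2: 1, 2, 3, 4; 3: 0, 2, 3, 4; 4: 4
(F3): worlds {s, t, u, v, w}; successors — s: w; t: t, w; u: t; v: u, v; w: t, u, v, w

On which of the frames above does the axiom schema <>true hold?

(F1), (F3)

The schema corresponds to seriality: forall x exists y Rxy.
(F1): satisfies the condition.
(F2): fails — world 0 has no successor.
(F3): satisfies the condition.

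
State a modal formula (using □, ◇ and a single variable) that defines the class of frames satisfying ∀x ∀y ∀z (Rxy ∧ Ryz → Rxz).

□r → □□r

A defining formula is □r → □□r (the 4 axiom).
Suppose □r→□□r is valid. Take Rxy, Ryz and set V(r)={w : Rxw}. Then □r at x, so □□r at x, so □r at y, so r at z, i.e. Rxz.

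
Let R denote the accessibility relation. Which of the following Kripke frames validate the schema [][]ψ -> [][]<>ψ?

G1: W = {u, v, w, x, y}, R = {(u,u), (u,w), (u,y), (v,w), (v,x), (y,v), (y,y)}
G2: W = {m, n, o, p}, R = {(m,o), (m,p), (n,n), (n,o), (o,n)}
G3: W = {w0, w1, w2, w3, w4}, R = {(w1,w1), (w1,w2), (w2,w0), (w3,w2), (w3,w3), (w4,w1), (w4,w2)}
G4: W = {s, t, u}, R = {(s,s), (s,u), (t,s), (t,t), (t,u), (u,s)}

G2, G4

Frame correspondent (Sahlqvist): forall x forall z (x R^2 z -> exists w (x R^2 w & zRw)) — i.e. a generalized confluence (Geach) condition.
G1: fails — uR²w but no t with uR²t and wRt.
G2: holds.
G3: fails — w1R²w0 but no w with w1R²w and w0Rw.
G4: holds.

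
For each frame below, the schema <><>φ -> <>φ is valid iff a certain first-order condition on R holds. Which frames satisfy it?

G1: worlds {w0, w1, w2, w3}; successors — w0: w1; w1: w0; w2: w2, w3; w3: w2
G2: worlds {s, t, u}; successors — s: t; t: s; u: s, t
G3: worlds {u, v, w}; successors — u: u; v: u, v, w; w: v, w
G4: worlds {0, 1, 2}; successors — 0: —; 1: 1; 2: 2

This is the axiom for transitivity; its first-order frame correspondent is forall x forall y forall z (Rxy & Ryz -> Rxz).
G1: fails — Rw1w0 and Rw0w1 but not Rw1w1.
G2: fails — Rts and Rst but not Rtt.
G3: fails — Rwv and Rvu but not Rwu.
G4: holds.

G4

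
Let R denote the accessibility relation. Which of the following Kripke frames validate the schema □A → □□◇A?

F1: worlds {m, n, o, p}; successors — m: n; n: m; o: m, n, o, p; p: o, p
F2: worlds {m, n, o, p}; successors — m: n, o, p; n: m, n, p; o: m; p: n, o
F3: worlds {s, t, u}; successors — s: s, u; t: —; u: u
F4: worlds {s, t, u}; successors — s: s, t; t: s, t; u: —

Frame correspondent (Sahlqvist): ∀x ∀z (xR²z → ∃w (xRw ∧ zRw)) — i.e. a generalized confluence (Geach) condition.
F1: fails — pR²m but no w with pRw and mRw.
F2: fails — mR²o but no w with mRw and oRw.
F3: holds.
F4: holds.
Valid on: F3, F4.

F3, F4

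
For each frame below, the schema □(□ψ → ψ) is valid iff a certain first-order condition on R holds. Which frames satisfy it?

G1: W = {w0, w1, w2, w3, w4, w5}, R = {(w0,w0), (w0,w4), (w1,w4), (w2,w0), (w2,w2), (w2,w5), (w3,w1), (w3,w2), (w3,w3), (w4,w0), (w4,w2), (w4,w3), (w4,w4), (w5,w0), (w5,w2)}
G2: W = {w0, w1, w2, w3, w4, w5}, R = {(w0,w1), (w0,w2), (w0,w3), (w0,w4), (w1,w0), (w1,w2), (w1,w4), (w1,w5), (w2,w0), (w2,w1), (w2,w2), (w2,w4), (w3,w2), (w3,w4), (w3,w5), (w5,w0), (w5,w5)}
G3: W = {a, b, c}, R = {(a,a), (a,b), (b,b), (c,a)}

Frame correspondent (Sahlqvist): ∀x ∀y (Rxy → Ryy) — i.e. shift-reflexivity.
G1: fails — Rw3w1 but not Rw1w1.
G2: fails — Rw1w0 but not Rw0w0.
G3: holds.
Valid on: G3.

G3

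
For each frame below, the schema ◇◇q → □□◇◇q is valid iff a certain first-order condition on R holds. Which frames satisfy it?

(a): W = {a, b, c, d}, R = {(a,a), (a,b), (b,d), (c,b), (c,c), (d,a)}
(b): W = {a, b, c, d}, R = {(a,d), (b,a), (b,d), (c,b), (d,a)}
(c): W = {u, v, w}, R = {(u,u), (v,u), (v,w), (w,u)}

(c)

The schema corresponds to a generalized confluence (Geach) condition: ∀x ∀y ∀z ((xR²y ∧ xR²z) → ∃w (y = w ∧ zR²w)).
(a): fails — aR²b, aR²b but no w with b=w and bR²w.
(b): fails — bR²a, bR²d but no w with a=w and dR²w.
(c): ✓.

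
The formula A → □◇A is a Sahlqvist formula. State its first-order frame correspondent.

symmetry: ∀x ∀y (Rxy → Ryx)

This is the B axiom.
Its frame correspondent is symmetry — ∀x ∀y (Rxy → Ryx).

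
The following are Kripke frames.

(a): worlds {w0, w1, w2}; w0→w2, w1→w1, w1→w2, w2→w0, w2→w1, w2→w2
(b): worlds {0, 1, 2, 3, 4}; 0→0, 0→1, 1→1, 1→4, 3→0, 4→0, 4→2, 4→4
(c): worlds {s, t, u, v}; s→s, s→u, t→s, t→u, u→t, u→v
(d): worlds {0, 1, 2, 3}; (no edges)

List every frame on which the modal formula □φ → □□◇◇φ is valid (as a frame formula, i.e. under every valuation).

(a), (d)

The schema corresponds to a generalized confluence (Geach) condition: ∀x ∀z (xR²z → ∃w (xRw ∧ zR²w)).
(a): condition met.
(b): fails — 1R²2 but no w with 1Rw and 2R²w.
(c): fails — sR²v but no w with sRw and vR²w.
(d): condition met.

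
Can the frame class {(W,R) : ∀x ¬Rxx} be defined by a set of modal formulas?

If a class were modally definable it would be closed under surjective bounded morphisms (Goldblatt–Thomason).
The 4-cycle (worlds s,t,u,v with s→t→u→v→s) is irreflexive, and the map sending every world to a single reflexive point • is a surjective bounded morphism (forth: every edge maps to (•,•); back: every world has a successor). So any modal formula valid on the 4-cycle is also valid on the reflexive point, which is not irreflexive.
So the class is not modally definable.

Not modally definable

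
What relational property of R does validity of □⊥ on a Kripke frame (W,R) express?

This schema is the Ver axiom.
It corresponds to emptiness of R: ∀x ∀y ¬Rxy.

Emptiness of R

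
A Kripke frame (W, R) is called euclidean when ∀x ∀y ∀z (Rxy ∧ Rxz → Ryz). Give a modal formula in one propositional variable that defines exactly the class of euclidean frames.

◇ψ → □◇ψ

The condition is the Euclidean property. The 5 schema ◇ψ → □◇ψ defines it.
Suppose ◇ψ→□◇ψ is valid. Take Rxy, Rxz and set V(ψ)={y}. Then ◇ψ at x, so □◇ψ at x, so ◇ψ at z, so some w with Rzw has ψ; w=y, i.e. Rzy. By symmetry of the argument, Ryz.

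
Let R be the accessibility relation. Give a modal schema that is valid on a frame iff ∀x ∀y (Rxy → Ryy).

A defining formula is □(□ψ → ψ) (the T□ axiom).
Suppose □(□ψ→ψ) is valid. Take Rxy and set V(ψ)={w : Ryw}. Then at y, □ψ holds; since □(□ψ→ψ) at x, □ψ→ψ at y, so ψ at y, i.e. Ryy.

□(□ψ → ψ)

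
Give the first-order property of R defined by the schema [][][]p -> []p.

This is a Sahlqvist (Geach-type) schema ◇^0□^3p → □^1◇^0p.
First-order correspondent: forall x forall z (xRz -> exists w (x R^3 w & z = w)).

forall x forall z (xRz -> exists w (x R^3 w & z = w))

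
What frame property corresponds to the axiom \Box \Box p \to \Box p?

This schema is the C4 axiom.
Its frame correspondent is density — \forall x \forall y (Rxy \to \exists z (Rxz \wedge Rzy)).

density: \forall x \forall y (Rxy \to \exists z (Rxz \wedge Rzy))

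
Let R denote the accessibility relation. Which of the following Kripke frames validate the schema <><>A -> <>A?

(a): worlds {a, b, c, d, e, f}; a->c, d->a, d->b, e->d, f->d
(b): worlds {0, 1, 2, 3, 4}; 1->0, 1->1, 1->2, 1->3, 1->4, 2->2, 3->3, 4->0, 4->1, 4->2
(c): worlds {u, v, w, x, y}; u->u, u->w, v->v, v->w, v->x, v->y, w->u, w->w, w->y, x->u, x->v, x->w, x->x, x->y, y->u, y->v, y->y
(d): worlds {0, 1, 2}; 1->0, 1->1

This is the axiom for transitivity; its first-order frame correspondent is forall x forall y forall z (Rxy & Ryz -> Rxz).
(a): fails — Rfd and Rdb but not Rfb.
(b): fails — R41 and R14 but not R44.
(c): fails — Ruw and Rwy but not Ruy.
(d): ✓.
Valid on: (d).

(d)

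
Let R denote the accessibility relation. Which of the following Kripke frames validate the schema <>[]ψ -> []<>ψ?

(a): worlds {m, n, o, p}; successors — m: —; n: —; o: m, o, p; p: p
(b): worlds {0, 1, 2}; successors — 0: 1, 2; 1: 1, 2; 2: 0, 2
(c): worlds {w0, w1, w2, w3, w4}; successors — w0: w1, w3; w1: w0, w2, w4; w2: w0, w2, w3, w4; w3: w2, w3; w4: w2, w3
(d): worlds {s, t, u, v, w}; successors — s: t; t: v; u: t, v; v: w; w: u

This is the axiom for convergence; its first-order frame correspondent is forall x forall y forall z (Rxy & Rxz -> exists w (Ryw & Rzw)).
(a): fails — Roo and Rom but o and m have no common successor.
(b): holds.
(c): holds.
(d): fails — Ruv and Rut but v and t have no common successor.

(b), (c)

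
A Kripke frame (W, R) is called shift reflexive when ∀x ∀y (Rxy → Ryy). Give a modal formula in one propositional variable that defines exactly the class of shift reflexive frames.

This is shift-reflexivity; the standard corresponding axiom is T□: □(□p → p).

□(□p → p)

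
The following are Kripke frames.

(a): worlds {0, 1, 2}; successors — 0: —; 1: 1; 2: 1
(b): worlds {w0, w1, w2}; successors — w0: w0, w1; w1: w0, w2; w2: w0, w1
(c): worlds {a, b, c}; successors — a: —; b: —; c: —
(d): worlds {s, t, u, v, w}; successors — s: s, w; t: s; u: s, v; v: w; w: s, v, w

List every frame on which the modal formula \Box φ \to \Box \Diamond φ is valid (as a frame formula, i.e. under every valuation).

(a), (b), (c)

The schema corresponds to a generalized confluence (Geach) condition: \forall x \forall z (xRz \to \exists w (xRw \wedge zRw)).
(a): holds.
(b): holds.
(c): holds.
(d): fails — uRv but no w* with uRw* and vRw*.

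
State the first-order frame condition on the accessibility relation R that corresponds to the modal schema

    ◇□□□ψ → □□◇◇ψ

This is a Sahlqvist (Geach-type) schema ◇^1□^3ψ → □^2◇^2ψ.
First-order correspondent: ∀x ∀y ∀z ((xRy ∧ xR²z) → ∃w (yR³w ∧ zR²w)).

∀x ∀y ∀z ((xRy ∧ xR²z) → ∃w (yR³w ∧ zR²w))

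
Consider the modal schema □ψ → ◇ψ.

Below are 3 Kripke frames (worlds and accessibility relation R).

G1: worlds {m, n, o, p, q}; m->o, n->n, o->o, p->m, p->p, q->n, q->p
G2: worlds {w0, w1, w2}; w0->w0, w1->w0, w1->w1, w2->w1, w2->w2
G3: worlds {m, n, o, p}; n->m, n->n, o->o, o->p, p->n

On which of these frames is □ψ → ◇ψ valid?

G1, G2

This is the axiom for seriality; its first-order frame correspondent is ∀x ∃y Rxy.
G1: holds.
G2: holds.
G3: fails — world m has no successor.
Valid on: G1, G2.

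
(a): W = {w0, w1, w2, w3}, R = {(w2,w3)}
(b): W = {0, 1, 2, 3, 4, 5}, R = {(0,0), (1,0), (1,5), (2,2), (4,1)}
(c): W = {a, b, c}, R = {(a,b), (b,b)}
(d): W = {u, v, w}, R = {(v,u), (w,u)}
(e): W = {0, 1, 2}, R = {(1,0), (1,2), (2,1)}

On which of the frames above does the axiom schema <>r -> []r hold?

(a), (c), (d)

The schema corresponds to partial functionality: forall x forall y forall z (Rxy & Rxz -> y = z).
(a): condition met.
(b): fails — 1 sees both 0 and 5.
(c): condition met.
(d): condition met.
(e): fails — 1 sees both 0 and 2.
Valid on: (a), (c), (d).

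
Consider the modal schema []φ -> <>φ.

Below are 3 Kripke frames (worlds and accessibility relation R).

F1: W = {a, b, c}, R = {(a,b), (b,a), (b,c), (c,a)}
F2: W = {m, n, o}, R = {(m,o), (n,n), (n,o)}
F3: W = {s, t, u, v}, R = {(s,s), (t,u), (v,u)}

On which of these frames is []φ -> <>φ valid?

Frame correspondent (Sahlqvist): forall x exists y Rxy — i.e. seriality.
F1: holds.
F2: fails — world o has no successor.
F3: fails — world u has no successor.

F1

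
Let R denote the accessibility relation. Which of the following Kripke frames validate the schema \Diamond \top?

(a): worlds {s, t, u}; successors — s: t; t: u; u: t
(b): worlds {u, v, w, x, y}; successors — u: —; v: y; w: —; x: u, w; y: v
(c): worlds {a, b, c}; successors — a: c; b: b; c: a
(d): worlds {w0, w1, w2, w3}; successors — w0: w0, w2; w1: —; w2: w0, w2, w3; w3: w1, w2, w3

Frame correspondent (Sahlqvist): \forall x \exists y Rxy — i.e. seriality.
(a): ✓.
(b): fails — world u has no successor.
(c): ✓.
(d): fails — world w1 has no successor.

(a), (c)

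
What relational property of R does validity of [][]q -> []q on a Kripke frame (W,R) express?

This schema is the C4 axiom.
It corresponds to density: forall x forall y (Rxy -> exists z (Rxz & Rzy)).

Density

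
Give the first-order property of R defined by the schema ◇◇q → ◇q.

This is a Sahlqvist (Geach-type) schema ◇^2□^0q → □^0◇^1q.
First-order correspondent: ∀x ∀y (xR²y → ∃w (y = w ∧ xRw)).

∀x ∀y (xR²y → ∃w (y = w ∧ xRw))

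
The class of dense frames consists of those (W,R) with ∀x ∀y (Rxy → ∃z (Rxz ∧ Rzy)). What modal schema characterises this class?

A defining formula is □□q → □q (the C4 axiom).

□□q → □q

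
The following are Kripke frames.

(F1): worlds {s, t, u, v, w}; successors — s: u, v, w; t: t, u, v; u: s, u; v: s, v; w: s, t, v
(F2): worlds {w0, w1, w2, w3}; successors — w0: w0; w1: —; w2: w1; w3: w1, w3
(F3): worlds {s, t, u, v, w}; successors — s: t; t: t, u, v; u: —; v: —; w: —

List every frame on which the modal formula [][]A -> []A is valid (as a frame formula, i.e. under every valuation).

(F3)

This is the axiom for density; its first-order frame correspondent is forall x forall y (Rxy -> exists z (Rxz & Rzy)).
(F1): fails — Rsw but no z with Rsz and Rzw.
(F2): fails — Rw2w1 but no z with Rw2z and Rzw1.
(F3): condition met.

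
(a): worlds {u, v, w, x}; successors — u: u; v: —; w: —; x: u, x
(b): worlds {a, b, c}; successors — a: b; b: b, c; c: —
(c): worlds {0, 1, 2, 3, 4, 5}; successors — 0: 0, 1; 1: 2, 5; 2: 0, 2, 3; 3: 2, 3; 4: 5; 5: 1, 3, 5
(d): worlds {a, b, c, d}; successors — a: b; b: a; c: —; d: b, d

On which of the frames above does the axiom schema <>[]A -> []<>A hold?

The schema corresponds to convergence: forall x forall y forall z (Rxy & Rxz -> exists w (Ryw & Rzw)).
(a): ✓.
(b): fails — Rbc and Rbc but c and c have no common successor.
(c): fails — R00 and R01 but 0 and 1 have no common successor.
(d): fails — Rdb and Rdd but b and d have no common successor.

(a)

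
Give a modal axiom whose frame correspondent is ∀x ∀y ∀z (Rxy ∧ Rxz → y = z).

◇s → □s

A defining formula is ◇s → □s (the CD axiom).
Suppose ◇s→□s is valid. Take Rxy, Rxz and set V(s)={y}. Then ◇s at x, so □s at x, so s at z, i.e. z=y.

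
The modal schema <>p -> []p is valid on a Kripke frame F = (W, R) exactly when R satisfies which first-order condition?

Partial functionality

This schema is the CD axiom.
Its frame correspondent is partial functionality — forall x forall y forall z (Rxy & Rxz -> y = z).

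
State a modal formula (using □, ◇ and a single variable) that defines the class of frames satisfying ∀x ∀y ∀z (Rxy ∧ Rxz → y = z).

The condition is partial functionality. The CD schema ◇p → □p defines it.
Suppose ◇p→□p is valid. Take Rxy, Rxz and set V(p)={y}. Then ◇p at x, so □p at x, so p at z, i.e. z=y.

◇p → □p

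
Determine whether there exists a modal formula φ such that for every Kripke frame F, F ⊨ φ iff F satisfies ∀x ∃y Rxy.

This is a Sahlqvist condition; the D axiom □p → ◇p defines it.
Suppose □p→◇p is valid. At any x set V(p)=W. Then □p at x, so ◇p at x, so x has a successor.

Yes, by □p → ◇p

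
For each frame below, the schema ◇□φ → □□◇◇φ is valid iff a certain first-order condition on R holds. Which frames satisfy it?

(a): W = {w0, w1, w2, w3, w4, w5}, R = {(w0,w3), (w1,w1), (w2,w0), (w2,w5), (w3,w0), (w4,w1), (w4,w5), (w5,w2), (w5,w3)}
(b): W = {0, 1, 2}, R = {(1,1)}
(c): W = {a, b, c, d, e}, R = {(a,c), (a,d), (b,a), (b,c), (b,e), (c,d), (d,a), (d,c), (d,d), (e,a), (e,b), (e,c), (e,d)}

(b), (c)

Frame correspondent (Sahlqvist): ∀x ∀y ∀z ((xRy ∧ xR²z) → ∃w (yRw ∧ zR²w)) — i.e. a generalized confluence (Geach) condition.
(a): fails — w4Rw1, w4R²w2 but no w with w1Rw and w2R²w.
(b): ✓.
(c): ✓.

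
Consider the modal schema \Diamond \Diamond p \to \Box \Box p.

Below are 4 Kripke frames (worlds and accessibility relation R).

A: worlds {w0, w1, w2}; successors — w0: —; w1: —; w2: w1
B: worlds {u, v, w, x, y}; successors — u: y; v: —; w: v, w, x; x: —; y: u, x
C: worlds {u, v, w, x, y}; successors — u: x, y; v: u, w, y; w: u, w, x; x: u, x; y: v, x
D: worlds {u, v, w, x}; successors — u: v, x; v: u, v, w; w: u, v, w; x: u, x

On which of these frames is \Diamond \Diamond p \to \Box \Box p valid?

A

The schema corresponds to a generalized confluence (Geach) condition: \forall x \forall y \forall z ((x R^2 y \wedge x R^2 z) \to \exists w (y = w \wedge z = w)).
A: holds.
B: fails — uR²u, uR²x but u ≠ x.
C: fails — uR²u, uR²v but u ≠ v.
D: fails — uR²u, uR²v but u ≠ v.
Valid on: A.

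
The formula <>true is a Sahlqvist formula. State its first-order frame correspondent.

Seriality

This schema is equivalent to the D axiom □r → ◇r.
It corresponds to seriality: forall x exists y Rxy.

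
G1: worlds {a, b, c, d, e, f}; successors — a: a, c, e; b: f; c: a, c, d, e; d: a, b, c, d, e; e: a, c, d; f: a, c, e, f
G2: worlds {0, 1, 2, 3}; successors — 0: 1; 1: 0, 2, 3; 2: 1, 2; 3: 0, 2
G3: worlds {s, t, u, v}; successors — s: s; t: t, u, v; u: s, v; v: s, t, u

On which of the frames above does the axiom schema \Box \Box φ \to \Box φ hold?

The schema corresponds to density: \forall x \forall y (Rxy \to \exists z (Rxz \wedge Rzy)).
G1: ✓.
G2: fails — R01 but no z with R0z and Rz1.
G3: fails — Ruv but no z with Ruz and Rzv.
Valid on: G1.

G1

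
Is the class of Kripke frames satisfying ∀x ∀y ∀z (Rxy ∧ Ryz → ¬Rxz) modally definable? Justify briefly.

Not definable by any modal formula

Any modally definable frame class is closed under surjective bounded morphisms.
The 5-cycle (worlds a,b,c,d,e with a→b→c→d→e→a) is intransitive. Mapping every world to a single reflexive point • is a surjective bounded morphism; the reflexive point is not intransitive (R••∧R•• but R••).
Hence intransitivity is not modally definable.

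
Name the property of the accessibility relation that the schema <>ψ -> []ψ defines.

Partial functionality

This is the CD axiom.
It corresponds to partial functionality: forall x forall y forall z (Rxy & Rxz -> y = z).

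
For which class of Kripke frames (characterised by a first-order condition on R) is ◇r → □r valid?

Partial functionality

Suppose ◇r→□r is valid. Take Rxy, Rxz and set V(r)={y}. Then ◇r at x, so □r at x, so r at z, i.e. z=y.
The converse is a direct semantic check.
So the correspondent is partial functionality.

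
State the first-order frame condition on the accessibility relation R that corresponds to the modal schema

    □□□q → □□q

∀x ∀z (xR²z → ∃w (xR³w ∧ z = w))

This is a Sahlqvist (Geach-type) schema ◇^0□^3q → □^2◇^0q.
Minimal-valuation argument: fix x; take any y with xR^0y and any z with xR^2z. Set V(q) to the set of worlds R-reachable from y in exactly 3 steps. Then □^3q holds at y, so the antecedent holds at x; validity forces ◇^0q at z, giving a w with zR^0w and yR^3w.
First-order correspondent: ∀x ∀z (xR²z → ∃w (xR³w ∧ z = w)).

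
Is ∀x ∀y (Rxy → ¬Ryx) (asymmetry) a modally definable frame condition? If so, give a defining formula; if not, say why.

If a class were modally definable it would be closed under surjective bounded morphisms (Goldblatt–Thomason).
The 3-cycle (worlds a,b,c with a→b→c→a) is asymmetric. Mapping every world to a single reflexive point • is a surjective bounded morphism, and the reflexive point is not asymmetric (R•• but asymmetry requires ¬R••).
Hence asymmetry is not modally definable.

Not modally definable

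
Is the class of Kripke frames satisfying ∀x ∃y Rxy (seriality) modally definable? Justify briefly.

Definable; □r → ◇r defines it

The condition is seriality. A defining modal formula is □r → ◇r.
Suppose □r→◇r is valid. At any x set V(r)=W. Then □r at x, so ◇r at x, so x has a successor.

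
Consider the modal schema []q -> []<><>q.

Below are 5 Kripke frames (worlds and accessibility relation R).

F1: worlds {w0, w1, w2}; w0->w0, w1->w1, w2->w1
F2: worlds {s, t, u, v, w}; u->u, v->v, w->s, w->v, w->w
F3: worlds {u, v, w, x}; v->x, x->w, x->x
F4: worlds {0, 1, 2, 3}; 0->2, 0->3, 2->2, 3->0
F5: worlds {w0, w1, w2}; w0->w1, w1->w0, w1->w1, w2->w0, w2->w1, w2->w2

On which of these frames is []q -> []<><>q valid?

This is the axiom for a generalized confluence (Geach) condition; its first-order frame correspondent is forall x forall z (xRz -> exists w (xRw & z R^2 w)).
F1: holds.
F2: fails — wRs but no w* with wRw* and sR²w*.
F3: fails — xRw but no t with xRt and wR²t.
F4: holds.
F5: holds.

F1, F4, F5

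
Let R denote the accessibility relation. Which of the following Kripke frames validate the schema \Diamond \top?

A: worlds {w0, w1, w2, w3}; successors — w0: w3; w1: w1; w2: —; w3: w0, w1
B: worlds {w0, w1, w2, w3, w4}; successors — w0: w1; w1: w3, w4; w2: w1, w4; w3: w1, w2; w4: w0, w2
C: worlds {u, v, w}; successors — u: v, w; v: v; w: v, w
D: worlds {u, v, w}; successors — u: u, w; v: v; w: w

This is the axiom for seriality; its first-order frame correspondent is \forall x \exists y Rxy.
A: fails — world w2 has no successor.
B: ✓.
C: ✓.
D: ✓.
Valid on: B, C, D.

B, C, D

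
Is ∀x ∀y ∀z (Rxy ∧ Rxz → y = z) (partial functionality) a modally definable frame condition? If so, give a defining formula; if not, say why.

Yes — defined by ◇r → □r

This is a Sahlqvist condition; the CD axiom ◇r → □r defines it.
Suppose ◇r→□r is valid. Take Rxy, Rxz and set V(r)={y}. Then ◇r at x, so □r at x, so r at z, i.e. z=y.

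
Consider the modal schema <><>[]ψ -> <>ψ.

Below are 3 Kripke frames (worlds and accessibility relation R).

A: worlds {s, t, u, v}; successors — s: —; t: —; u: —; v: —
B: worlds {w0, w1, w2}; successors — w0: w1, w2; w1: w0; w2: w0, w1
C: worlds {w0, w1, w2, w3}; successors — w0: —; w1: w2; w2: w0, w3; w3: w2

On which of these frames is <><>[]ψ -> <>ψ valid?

A

The schema corresponds to a generalized confluence (Geach) condition: forall x forall y (x R^2 y -> exists w (yRw & xRw)).
A: satisfies the condition.
B: fails — w0R²w1 but no w with w1Rw and w0Rw.
C: fails — w1R²w0 but no w with w0Rw and w1Rw.
Valid on: A.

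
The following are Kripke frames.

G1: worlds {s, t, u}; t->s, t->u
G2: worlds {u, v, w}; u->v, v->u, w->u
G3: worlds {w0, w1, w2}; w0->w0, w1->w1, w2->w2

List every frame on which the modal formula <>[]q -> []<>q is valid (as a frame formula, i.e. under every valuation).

G2, G3

The schema corresponds to convergence: forall x forall y forall z (Rxy & Rxz -> exists w (Ryw & Rzw)).
G1: fails — Rtu and Rtu but u and u have no common successor.
G2: satisfies the condition.
G3: satisfies the condition.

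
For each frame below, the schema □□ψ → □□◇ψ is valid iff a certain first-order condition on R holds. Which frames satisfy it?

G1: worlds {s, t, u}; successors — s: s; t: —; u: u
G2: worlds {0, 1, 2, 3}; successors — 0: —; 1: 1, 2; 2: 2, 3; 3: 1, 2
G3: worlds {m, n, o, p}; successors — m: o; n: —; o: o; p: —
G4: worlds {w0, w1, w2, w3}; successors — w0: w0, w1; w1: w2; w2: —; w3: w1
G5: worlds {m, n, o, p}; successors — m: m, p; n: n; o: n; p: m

G1, G2, G3, G5

Frame correspondent (Sahlqvist): ∀x ∀z (xR²z → ∃w (xR²w ∧ zRw)) — i.e. a generalized confluence (Geach) condition.
G1: condition met.
G2: condition met.
G3: condition met.
G4: fails — w0R²w2 but no w with w0R²w and w2Rw.
G5: condition met.
Valid on: G1, G2, G3, G5.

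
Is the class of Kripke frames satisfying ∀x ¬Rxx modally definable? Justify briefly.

Any modally definable frame class is closed under surjective bounded morphisms.
The 5-cycle (worlds a,b,c,d,e with a→b→c→d→e→a) is irreflexive, and the map sending every world to a single reflexive point • is a surjective bounded morphism (forth: every edge maps to (•,•); back: every world has a successor). So any modal formula valid on the 5-cycle is also valid on the reflexive point, which is not irreflexive.
Hence irreflexivity is not modally definable.

No — not modally definable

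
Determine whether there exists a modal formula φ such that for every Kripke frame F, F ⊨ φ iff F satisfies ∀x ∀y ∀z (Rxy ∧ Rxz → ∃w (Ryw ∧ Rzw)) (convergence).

Yes: it is convergence, defined by the .2 schema ◇□r → □◇r.
Suppose ◇□r→□◇r is valid. Take Rxy, Rxz and set V(r)={w : Ryw}. Then □r at y so ◇□r at x, so □◇r at x, so ◇r at z, giving w with Rzw and Ryw.

Definable; ◇□r → □◇r defines it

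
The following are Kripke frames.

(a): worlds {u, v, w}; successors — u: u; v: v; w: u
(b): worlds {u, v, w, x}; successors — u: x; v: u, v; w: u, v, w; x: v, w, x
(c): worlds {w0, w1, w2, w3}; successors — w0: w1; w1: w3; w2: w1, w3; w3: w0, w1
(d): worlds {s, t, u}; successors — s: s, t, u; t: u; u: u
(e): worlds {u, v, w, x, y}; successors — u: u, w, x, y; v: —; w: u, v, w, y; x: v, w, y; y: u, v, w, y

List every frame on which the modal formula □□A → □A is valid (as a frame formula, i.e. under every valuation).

This is the axiom for density; its first-order frame correspondent is ∀x ∀y (Rxy → ∃z (Rxz ∧ Rzy)).
(a): condition met.
(b): condition met.
(c): fails — Rw3w0 but no z with Rw3z and Rzw0.
(d): condition met.
(e): condition met.
Valid on: (a), (b), (d), (e).

(a), (b), (d), (e)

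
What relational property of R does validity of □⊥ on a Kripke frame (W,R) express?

Emptiness of R

□⊥ is valid iff no world has any successor (otherwise □⊥ fails at any world with one).
Conversely, on a frame with emptiness of R the schema holds at every world under every valuation.
So the correspondent is emptiness of R.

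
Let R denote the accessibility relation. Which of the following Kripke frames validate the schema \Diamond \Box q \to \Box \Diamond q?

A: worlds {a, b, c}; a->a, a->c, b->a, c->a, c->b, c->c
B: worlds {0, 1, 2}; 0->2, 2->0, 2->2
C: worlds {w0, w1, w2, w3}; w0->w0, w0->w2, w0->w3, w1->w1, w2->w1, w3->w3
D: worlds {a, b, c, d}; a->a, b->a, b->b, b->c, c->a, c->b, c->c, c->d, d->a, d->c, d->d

This is the axiom for convergence; its first-order frame correspondent is \forall x \forall y \forall z (Rxy \wedge Rxz \to \exists w (Ryw \wedge Rzw)).
A: condition met.
B: condition met.
C: fails — Rw0w2 and Rw0w0 but w2 and w0 have no common successor.
D: condition met.

A, B, D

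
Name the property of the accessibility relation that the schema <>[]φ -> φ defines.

symmetry: forall x forall y (Rxy -> Ryx)

Equivalently (dual form): φ → □◇φ.
Suppose φ→□◇φ is valid. Take Rxy and set V(φ)={x}. Then φ at x, so □◇φ at x, so ◇φ at y, so some z with Ryz has φ; z=x, i.e. Ryx.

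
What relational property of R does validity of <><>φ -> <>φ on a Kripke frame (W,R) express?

Equivalently (dual form): □φ → □□φ.
Suppose □φ→□□φ is valid. Take Rxy, Ryz and set V(φ)={w : Rxw}. Then □φ at x, so □□φ at x, so □φ at y, so φ at z, i.e. Rxz.
The converse is a direct semantic check.
So the correspondent is transitivity.

transitivity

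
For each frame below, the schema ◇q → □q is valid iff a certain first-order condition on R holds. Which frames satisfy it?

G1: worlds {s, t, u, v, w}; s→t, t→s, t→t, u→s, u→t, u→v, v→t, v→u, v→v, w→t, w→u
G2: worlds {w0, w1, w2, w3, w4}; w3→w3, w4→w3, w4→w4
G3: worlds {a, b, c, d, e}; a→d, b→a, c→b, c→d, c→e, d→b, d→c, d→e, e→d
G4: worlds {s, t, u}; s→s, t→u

G4

The schema corresponds to partial functionality: ∀x ∀y ∀z (Rxy ∧ Rxz → y = z).
G1: fails — t sees both s and t.
G2: fails — w4 sees both w3 and w4.
G3: fails — c sees both b and d.
G4: satisfies the condition.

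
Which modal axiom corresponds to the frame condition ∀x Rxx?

The condition is reflexivity. The T schema □q → q defines it.
Suppose □q→q is valid. At any x set V(q)={w : Rxw}. Then □q holds at x, so q holds at x, i.e. Rxx.

□q → q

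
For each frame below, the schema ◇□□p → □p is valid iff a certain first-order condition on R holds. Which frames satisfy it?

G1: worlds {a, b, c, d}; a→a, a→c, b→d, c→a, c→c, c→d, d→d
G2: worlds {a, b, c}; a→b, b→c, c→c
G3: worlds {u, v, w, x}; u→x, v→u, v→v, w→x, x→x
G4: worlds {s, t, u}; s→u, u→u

G4

The schema corresponds to a generalized confluence (Geach) condition: ∀x ∀y ∀z ((xRy ∧ xRz) → ∃w (yR²w ∧ z = w)).
G1: fails — cRd, cRa but no w with dR²w and a=w.
G2: fails — aRb, aRb but no w with bR²w and b=w.
G3: fails — vRu, vRu but no t with uR²t and u=t.
G4: holds.
Valid on: G4.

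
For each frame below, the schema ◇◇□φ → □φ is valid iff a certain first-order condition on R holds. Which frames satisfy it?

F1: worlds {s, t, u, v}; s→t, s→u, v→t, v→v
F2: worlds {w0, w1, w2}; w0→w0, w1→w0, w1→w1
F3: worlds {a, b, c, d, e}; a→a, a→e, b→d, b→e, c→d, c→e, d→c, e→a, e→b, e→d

none

Frame correspondent (Sahlqvist): ∀x ∀y ∀z ((xR²y ∧ xRz) → ∃w (yRw ∧ z = w)) — i.e. a generalized confluence (Geach) condition.
F1: fails — vR²t, vRt but no w with tRw and t=w.
F2: fails — w1R²w0, w1Rw1 but no w with w0Rw and w1=w.
F3: fails — aR²b, aRa but no w with bRw and a=w.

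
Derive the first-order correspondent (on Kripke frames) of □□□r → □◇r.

∀x ∀z (xRz → ∃w (xR³w ∧ zRw))

This is a Sahlqvist (Geach-type) schema ◇^0□^3r → □^1◇^1r.
Minimal-valuation argument: fix x; take any y with xR^0y and any z with xR^1z. Set V(r) to the set of worlds R-reachable from y in exactly 3 steps. Then □^3r holds at y, so the antecedent holds at x; validity forces ◇^1r at z, giving a w with zR^1w and yR^3w.
First-order correspondent: ∀x ∀z (xRz → ∃w (xR³w ∧ zRw)).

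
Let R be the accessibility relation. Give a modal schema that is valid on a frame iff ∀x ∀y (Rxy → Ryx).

q → □◇q

A defining formula is q → □◇q (the B axiom).
Suppose q→□◇q is valid. Take Rxy and set V(q)={x}. Then q at x, so □◇q at x, so ◇q at y, so some z with Ryz has q; z=x, i.e. Ryx.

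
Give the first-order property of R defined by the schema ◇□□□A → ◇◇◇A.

∀x ∀y (xRy → ∃w (yR³w ∧ xR³w))

This is a Sahlqvist (Geach-type) schema ◇^1□^3A → □^0◇^3A.
First-order correspondent: ∀x ∀y (xRy → ∃w (yR³w ∧ xR³w)).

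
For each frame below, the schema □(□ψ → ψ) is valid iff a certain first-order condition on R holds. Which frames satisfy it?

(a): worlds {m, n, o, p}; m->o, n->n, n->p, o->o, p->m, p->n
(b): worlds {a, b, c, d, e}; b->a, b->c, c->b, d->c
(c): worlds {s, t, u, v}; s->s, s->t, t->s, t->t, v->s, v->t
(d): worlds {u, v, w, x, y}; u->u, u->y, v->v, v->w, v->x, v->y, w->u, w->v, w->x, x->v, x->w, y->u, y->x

(c)

This is the axiom for shift-reflexivity; its first-order frame correspondent is ∀x ∀y (Rxy → Ryy).
(a): fails — Rpm but not Rmm.
(b): fails — Rdc but not Rcc.
(c): satisfies the condition.
(d): fails — Rxw but not Rww.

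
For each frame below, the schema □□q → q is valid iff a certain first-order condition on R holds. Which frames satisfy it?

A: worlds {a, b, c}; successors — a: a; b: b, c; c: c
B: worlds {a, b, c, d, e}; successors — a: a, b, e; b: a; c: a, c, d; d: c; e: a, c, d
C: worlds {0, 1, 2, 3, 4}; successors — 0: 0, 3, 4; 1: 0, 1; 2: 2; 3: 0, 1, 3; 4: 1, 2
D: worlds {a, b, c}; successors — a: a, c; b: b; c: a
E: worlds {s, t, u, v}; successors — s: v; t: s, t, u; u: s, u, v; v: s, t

This is the axiom for a generalized confluence (Geach) condition; its first-order frame correspondent is ∀x ∃w (xR²w ∧ x = w).
A: satisfies the condition.
B: satisfies the condition.
C: fails — at 4 but no w with 4R²w and 4=w.
D: satisfies the condition.
E: satisfies the condition.
Valid on: A, B, D, E.

A, B, D, E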